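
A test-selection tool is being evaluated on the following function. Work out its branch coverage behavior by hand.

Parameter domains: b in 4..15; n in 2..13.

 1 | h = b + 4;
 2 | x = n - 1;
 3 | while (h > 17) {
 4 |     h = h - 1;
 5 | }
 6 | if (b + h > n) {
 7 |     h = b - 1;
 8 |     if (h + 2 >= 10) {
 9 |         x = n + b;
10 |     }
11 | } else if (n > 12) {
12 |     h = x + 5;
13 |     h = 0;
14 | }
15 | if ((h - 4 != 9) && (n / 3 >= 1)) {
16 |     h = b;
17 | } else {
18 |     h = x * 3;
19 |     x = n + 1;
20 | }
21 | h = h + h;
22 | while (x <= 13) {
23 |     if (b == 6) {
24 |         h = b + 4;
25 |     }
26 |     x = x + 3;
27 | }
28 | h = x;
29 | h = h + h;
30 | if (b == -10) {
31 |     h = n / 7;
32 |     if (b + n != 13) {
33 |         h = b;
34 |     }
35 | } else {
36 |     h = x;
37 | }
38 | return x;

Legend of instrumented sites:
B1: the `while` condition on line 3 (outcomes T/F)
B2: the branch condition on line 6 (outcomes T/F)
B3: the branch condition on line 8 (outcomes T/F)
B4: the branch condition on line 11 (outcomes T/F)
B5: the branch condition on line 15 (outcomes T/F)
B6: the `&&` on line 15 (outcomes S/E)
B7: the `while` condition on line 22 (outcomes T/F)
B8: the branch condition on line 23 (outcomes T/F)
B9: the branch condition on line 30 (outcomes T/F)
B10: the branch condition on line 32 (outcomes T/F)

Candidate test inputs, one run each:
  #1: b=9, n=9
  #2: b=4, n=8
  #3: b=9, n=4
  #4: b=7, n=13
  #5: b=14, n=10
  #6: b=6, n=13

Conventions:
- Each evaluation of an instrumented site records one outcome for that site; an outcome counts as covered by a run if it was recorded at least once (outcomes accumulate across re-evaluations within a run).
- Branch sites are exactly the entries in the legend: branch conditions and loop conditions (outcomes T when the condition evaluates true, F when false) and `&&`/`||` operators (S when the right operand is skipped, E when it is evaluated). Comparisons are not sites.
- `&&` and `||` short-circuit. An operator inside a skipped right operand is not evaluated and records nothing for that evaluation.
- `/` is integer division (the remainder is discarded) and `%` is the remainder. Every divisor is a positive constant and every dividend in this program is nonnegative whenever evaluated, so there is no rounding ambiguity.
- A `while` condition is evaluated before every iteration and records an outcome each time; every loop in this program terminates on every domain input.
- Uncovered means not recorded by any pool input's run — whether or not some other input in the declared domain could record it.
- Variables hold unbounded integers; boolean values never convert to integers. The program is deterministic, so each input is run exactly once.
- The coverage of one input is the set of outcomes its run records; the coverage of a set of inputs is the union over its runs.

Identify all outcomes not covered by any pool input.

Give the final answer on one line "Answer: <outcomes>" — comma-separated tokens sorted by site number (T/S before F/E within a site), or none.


input #1 (b=9, n=9): events B1->F, B2->T, B3->T, B6->E, B5->T, B7->F, B9->F; covers B1=F, B2=T, B3=T, B5=T, B6=E, B7=F, B9=F
input #2 (b=4, n=8): events B1->F, B2->T, B3->F, B6->E, B5->T, B7->T, B8->F, B7->T, B8->F, B7->T, B8->F, B7->F, B9->F; covers B1=F, B2=T, B3=F, B5=T, B6=E, B7=T, B7=F, B8=F, B9=F
input #3 (b=9, n=4): events B1->F, B2->T, B3->T, B6->E, B5->T, B7->T, B8->F, B7->F, B9->F; covers B1=F, B2=T, B3=T, B5=T, B6=E, B7=T, B7=F, B8=F, B9=F
input #4 (b=7, n=13): events B1->F, B2->T, B3->F, B6->E, B5->T, B7->T, B8->F, B7->F, B9->F; covers B1=F, B2=T, B3=F, B5=T, B6=E, B7=T, B7=F, B8=F, B9=F
input #5 (b=14, n=10): events B1->T, B1->F, B2->T, B3->T, B6->S, B5->F, B7->T, B8->F, B7->F, B9->F; covers B1=T, B1=F, B2=T, B3=T, B5=F, B6=S, B7=T, B7=F, B8=F, B9=F
input #6 (b=6, n=13): events B1->F, B2->T, B3->F, B6->E, B5->T, B7->T, B8->T, B7->F, B9->F; covers B1=F, B2=T, B3=F, B5=T, B6=E, B7=T, B7=F, B8=T, B9=F
union over the pool: B1=T, B1=F, B2=T, B3=T, B3=F, B5=T, B5=F, B6=S, B6=E, B7=T, B7=F, B8=T, B8=F, B9=F
uncovered (6 of 20): B2=F, B4=T, B4=F, B9=T, B10=T, B10=F
Answer: B2=F, B4=T, B4=F, B9=T, B10=T, B10=F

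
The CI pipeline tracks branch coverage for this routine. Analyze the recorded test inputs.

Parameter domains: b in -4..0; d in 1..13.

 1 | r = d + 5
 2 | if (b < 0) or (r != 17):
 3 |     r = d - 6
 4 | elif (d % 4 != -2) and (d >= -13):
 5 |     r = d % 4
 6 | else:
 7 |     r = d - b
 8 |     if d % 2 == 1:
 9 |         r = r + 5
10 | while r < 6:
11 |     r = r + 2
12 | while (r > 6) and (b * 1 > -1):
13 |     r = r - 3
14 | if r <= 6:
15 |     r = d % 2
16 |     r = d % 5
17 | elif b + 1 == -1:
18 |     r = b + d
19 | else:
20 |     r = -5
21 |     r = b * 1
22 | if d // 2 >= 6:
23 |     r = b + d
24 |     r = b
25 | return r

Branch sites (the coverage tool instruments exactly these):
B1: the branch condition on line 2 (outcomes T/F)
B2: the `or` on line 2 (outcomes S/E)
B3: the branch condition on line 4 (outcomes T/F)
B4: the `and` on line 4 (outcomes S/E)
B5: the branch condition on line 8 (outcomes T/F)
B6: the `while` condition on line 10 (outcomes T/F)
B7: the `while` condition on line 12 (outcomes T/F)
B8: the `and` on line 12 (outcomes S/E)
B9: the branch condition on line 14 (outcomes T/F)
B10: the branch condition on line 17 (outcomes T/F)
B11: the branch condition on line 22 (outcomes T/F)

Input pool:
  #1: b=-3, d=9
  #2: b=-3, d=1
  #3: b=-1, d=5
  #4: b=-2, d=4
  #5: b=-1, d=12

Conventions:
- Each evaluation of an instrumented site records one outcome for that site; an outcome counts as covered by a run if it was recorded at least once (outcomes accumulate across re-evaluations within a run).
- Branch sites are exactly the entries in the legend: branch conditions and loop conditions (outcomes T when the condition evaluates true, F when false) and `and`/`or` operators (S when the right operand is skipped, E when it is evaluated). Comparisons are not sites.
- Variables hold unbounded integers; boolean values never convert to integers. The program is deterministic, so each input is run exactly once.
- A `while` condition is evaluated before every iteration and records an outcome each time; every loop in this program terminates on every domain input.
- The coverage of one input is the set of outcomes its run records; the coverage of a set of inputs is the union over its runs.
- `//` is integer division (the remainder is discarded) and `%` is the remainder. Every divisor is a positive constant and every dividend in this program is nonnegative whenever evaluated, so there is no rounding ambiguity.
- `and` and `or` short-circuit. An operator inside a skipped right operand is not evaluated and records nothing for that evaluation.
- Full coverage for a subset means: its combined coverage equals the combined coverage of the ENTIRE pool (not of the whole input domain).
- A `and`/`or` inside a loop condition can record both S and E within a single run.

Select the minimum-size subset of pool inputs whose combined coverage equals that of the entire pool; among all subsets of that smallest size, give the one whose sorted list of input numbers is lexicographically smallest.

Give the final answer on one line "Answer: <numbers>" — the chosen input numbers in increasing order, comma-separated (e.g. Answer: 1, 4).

input #1 (b=-3, d=9): events B2->S, B1->T, B6->T, B6->T, B6->F, B8->E, B7->F, B9->F, B10->F, B11->F; covers B1=T, B2=S, B6=T, B6=F, B7=F, B8=E, B9=F, B10=F, B11=F
input #2 (b=-3, d=1): events B2->S, B1->T, B6->T, B6->T, B6->T, B6->T, B6->T, B6->T, B6->F, B8->E, B7->F, B9->F, B10->F, B11->F; covers B1=T, B2=S, B6=T, B6=F, B7=F, B8=E, B9=F, B10=F, B11=F
input #3 (b=-1, d=5): events B2->S, B1->T, B6->T, B6->T, B6->T, B6->T, B6->F, B8->E, B7->F, B9->F, B10->F, B11->F; covers B1=T, B2=S, B6=T, B6=F, B7=F, B8=E, B9=F, B10=F, B11=F
input #4 (b=-2, d=4): events B2->S, B1->T, B6->T, B6->T, B6->T, B6->T, B6->F, B8->S, B7->F, B9->T, B11->F; covers B1=T, B2=S, B6=T, B6=F, B7=F, B8=S, B9=T, B11=F
input #5 (b=-1, d=12): events B2->S, B1->T, B6->F, B8->S, B7->F, B9->T, B11->T; covers B1=T, B2=S, B6=F, B7=F, B8=S, B9=T, B11=T
the full pool covers 12 outcomes: B1=T, B2=S, B6=T, B6=F, B7=F, B8=S, B8=E, B9=T, B9=F, B10=F, B11=T, B11=F
size 1 is not enough: best union over all size-1 subsets is 9/12
inputs {1, 5} (size 2) cover everything; no size-2 subset with a lexicographically smaller index list covers all 12

Answer: 1, 5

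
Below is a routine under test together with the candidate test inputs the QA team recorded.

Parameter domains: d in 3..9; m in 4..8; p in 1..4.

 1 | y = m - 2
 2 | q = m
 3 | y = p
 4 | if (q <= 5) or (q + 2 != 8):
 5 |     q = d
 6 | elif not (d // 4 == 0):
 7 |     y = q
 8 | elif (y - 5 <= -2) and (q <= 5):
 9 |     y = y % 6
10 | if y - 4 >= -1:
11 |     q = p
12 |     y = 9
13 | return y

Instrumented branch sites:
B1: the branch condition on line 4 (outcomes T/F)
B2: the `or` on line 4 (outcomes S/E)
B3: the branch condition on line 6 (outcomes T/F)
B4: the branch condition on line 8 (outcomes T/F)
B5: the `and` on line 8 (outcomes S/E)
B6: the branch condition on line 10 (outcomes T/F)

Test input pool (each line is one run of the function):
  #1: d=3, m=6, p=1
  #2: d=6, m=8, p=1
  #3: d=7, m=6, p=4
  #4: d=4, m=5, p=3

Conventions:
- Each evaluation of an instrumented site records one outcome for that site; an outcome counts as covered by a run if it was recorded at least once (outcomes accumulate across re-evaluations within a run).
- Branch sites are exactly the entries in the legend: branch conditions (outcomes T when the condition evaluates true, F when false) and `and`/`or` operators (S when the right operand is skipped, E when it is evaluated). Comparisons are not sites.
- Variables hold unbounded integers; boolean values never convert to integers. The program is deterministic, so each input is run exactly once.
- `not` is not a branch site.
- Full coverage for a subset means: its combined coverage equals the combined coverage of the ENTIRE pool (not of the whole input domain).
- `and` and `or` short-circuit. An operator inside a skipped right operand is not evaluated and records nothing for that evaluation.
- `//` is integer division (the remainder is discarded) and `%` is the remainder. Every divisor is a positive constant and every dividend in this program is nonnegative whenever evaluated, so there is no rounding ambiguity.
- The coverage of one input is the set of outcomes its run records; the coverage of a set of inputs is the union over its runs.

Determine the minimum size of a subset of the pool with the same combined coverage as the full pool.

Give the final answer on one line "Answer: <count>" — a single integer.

input #1 (d=3, m=6, p=1): events B2->E, B1->F, B3->F, B5->E, B4->F, B6->F; covers B1=F, B2=E, B3=F, B4=F, B5=E, B6=F
input #2 (d=6, m=8, p=1): events B2->E, B1->T, B6->F; covers B1=T, B2=E, B6=F
input #3 (d=7, m=6, p=4): events B2->E, B1->F, B3->T, B6->T; covers B1=F, B2=E, B3=T, B6=T
input #4 (d=4, m=5, p=3): events B2->S, B1->T, B6->T; covers B1=T, B2=S, B6=T
together the pool reaches 10 outcomes: B1=T, B1=F, B2=S, B2=E, B3=T, B3=F, B4=F, B5=E, B6=T, B6=F
checked all size-1 subsets: none covers 10 outcomes (max 6/10)
checked all size-2 subsets: none covers 10 outcomes (max 9/10)
size 3: inputs {1, 3, 4} cover all 10 outcomes, and no lexicographically smaller subset of this size does

Answer: 3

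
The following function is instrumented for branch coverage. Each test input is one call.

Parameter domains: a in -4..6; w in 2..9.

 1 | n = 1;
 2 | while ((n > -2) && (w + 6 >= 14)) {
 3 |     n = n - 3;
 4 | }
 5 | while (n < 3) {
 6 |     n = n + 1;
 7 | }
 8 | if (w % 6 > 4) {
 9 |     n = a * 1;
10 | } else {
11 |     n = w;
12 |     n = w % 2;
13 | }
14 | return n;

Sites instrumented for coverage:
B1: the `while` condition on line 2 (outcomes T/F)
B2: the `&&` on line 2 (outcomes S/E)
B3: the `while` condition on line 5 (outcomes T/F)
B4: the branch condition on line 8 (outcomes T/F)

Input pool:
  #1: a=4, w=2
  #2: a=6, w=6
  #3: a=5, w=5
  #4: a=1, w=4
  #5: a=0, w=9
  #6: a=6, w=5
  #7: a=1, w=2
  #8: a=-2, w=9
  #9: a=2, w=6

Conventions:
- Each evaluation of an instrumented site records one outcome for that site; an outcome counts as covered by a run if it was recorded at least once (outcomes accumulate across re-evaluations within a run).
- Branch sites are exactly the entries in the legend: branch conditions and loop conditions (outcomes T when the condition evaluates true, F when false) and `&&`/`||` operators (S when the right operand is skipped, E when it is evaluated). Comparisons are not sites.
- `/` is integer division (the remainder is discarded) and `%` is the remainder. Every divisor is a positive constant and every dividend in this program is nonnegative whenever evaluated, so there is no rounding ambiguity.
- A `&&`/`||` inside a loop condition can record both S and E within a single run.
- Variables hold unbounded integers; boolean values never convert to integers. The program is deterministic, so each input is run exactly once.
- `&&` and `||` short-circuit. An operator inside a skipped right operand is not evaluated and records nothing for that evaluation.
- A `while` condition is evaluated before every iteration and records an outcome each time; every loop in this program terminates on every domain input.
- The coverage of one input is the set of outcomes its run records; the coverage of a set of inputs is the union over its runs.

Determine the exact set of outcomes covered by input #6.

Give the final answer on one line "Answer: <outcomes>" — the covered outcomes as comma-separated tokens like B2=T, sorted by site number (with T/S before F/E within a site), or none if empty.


Event log for input #6 (a=6, w=5):
  B2->E, B1->F, B3->T, B3->T, B3->F, B4->T
as a set, this run covers: B1=F, B2=E, B3=T, B3=F, B4=T
Answer: B1=F, B2=E, B3=T, B3=F, B4=T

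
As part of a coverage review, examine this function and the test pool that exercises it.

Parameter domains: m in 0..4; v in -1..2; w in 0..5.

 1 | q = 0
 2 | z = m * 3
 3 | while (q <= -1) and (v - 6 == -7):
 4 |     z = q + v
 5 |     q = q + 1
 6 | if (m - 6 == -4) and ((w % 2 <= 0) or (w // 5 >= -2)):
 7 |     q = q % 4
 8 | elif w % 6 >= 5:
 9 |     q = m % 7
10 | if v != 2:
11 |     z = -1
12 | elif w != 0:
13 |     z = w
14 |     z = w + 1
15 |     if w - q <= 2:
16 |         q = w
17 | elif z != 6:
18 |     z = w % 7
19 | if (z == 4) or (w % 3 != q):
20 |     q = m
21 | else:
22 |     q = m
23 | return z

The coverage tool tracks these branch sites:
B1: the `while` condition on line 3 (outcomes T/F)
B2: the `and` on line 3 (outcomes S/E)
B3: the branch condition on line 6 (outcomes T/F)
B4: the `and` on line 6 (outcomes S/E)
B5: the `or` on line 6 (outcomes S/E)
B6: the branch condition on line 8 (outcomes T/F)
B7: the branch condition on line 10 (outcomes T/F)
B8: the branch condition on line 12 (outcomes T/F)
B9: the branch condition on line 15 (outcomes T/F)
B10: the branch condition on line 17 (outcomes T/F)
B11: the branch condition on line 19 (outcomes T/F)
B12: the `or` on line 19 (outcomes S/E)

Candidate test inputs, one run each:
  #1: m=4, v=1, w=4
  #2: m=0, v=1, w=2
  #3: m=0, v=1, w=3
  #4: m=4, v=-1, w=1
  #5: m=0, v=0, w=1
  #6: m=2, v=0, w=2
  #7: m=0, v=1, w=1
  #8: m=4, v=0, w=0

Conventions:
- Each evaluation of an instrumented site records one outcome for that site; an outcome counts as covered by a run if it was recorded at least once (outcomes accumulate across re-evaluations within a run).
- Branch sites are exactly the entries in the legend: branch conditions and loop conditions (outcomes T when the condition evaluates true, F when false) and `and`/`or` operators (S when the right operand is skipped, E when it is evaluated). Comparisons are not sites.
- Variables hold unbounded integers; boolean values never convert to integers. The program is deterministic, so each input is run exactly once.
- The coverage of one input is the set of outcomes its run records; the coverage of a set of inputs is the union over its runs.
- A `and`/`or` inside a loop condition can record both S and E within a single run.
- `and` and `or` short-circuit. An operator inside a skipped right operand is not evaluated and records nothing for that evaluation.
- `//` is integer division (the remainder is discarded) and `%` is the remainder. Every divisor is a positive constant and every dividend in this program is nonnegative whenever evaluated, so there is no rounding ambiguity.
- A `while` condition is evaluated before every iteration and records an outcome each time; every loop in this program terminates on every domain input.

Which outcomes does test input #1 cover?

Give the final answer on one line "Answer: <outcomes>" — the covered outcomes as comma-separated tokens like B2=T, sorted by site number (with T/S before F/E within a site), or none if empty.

Tracing the run of input #1 (m=4, v=1, w=4):
  B2->S, B1->F, B4->S, B3->F, B6->F, B7->T, B12->E, B11->T
distinct outcomes covered: B1=F, B2=S, B3=F, B4=S, B6=F, B7=T, B11=T, B12=E

Answer: B1=F, B2=S, B3=F, B4=S, B6=F, B7=T, B11=T, B12=E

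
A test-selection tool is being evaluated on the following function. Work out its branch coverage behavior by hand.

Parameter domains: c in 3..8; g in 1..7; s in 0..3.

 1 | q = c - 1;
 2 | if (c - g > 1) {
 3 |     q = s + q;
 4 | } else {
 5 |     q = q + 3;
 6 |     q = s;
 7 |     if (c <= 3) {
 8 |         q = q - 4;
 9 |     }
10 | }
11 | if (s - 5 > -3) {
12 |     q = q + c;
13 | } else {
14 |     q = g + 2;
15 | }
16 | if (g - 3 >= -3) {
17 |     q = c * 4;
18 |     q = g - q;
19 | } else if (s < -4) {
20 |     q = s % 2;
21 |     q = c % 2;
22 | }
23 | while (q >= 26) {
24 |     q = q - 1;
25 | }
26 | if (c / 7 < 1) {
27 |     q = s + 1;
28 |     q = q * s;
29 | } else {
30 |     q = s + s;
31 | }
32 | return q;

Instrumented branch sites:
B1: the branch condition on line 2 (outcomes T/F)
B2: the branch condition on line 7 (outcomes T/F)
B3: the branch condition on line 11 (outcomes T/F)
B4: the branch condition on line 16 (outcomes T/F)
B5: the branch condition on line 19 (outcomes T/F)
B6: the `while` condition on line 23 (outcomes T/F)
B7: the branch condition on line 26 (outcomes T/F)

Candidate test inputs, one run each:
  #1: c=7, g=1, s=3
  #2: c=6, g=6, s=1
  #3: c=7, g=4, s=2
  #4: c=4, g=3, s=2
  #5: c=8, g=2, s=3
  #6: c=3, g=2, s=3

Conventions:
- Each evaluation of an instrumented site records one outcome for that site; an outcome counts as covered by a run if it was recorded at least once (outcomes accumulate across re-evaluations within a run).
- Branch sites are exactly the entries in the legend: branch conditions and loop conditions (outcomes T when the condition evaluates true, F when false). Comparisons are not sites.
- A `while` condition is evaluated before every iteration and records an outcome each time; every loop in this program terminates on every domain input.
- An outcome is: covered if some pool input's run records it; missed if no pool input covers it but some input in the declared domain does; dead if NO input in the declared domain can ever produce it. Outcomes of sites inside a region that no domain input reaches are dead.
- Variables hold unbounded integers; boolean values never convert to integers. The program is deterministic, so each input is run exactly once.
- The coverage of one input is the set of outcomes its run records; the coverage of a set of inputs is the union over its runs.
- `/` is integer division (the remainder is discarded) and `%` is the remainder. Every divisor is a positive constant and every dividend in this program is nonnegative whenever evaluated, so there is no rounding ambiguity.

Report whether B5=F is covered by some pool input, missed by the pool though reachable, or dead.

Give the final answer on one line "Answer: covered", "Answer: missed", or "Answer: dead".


no pool input records B5=F
checking all 168 inputs in the declared domain: B5=F is never recorded -> dead
Answer: dead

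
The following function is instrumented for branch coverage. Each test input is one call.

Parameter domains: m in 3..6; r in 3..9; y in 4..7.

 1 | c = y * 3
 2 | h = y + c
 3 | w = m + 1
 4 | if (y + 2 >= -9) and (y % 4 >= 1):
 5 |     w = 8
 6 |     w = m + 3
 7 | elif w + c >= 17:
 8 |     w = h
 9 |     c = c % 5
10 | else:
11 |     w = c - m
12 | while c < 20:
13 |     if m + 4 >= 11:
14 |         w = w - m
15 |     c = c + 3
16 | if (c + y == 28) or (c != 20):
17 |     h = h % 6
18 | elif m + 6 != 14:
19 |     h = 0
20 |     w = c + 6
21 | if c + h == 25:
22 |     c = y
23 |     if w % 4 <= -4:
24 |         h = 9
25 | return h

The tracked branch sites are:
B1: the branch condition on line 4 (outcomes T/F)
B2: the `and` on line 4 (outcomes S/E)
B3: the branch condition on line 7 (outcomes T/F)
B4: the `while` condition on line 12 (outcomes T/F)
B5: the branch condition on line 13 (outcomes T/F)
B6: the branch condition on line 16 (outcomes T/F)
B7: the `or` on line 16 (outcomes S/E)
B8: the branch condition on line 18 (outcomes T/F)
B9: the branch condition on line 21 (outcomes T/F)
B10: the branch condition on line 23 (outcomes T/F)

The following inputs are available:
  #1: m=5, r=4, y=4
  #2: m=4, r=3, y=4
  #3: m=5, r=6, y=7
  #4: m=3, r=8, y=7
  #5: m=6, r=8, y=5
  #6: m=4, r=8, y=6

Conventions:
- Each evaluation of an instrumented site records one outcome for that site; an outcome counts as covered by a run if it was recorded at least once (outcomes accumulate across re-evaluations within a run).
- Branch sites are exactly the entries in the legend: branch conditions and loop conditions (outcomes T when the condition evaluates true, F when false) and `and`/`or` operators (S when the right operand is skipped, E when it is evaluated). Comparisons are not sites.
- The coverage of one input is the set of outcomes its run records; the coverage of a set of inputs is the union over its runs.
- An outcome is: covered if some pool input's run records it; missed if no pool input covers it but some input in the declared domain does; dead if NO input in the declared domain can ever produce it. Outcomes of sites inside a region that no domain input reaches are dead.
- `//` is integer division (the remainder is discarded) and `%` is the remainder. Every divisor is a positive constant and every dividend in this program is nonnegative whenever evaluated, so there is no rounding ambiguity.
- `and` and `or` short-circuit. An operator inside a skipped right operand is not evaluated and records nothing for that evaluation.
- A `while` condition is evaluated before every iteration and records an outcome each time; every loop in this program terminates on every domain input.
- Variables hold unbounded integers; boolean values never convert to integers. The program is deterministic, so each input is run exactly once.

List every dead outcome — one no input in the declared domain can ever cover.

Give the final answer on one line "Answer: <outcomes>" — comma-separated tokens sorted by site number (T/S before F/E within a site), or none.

checking every outcome against all 112 domain inputs:
  B2=S: no domain input ever produces it -> dead
  B5=T: no domain input ever produces it -> dead
  B8=F: no domain input ever produces it -> dead
  B10=T: no domain input ever produces it -> dead
  reachable outcomes have witnesses, e.g. B1=T (e.g. m=3, r=3, y=5), B1=F (e.g. m=3, r=3, y=4), B2=E (e.g. m=3, r=3, y=4), B3=T (e.g. m=4, r=3, y=4)

Answer: B2=S, B5=T, B8=F, B10=T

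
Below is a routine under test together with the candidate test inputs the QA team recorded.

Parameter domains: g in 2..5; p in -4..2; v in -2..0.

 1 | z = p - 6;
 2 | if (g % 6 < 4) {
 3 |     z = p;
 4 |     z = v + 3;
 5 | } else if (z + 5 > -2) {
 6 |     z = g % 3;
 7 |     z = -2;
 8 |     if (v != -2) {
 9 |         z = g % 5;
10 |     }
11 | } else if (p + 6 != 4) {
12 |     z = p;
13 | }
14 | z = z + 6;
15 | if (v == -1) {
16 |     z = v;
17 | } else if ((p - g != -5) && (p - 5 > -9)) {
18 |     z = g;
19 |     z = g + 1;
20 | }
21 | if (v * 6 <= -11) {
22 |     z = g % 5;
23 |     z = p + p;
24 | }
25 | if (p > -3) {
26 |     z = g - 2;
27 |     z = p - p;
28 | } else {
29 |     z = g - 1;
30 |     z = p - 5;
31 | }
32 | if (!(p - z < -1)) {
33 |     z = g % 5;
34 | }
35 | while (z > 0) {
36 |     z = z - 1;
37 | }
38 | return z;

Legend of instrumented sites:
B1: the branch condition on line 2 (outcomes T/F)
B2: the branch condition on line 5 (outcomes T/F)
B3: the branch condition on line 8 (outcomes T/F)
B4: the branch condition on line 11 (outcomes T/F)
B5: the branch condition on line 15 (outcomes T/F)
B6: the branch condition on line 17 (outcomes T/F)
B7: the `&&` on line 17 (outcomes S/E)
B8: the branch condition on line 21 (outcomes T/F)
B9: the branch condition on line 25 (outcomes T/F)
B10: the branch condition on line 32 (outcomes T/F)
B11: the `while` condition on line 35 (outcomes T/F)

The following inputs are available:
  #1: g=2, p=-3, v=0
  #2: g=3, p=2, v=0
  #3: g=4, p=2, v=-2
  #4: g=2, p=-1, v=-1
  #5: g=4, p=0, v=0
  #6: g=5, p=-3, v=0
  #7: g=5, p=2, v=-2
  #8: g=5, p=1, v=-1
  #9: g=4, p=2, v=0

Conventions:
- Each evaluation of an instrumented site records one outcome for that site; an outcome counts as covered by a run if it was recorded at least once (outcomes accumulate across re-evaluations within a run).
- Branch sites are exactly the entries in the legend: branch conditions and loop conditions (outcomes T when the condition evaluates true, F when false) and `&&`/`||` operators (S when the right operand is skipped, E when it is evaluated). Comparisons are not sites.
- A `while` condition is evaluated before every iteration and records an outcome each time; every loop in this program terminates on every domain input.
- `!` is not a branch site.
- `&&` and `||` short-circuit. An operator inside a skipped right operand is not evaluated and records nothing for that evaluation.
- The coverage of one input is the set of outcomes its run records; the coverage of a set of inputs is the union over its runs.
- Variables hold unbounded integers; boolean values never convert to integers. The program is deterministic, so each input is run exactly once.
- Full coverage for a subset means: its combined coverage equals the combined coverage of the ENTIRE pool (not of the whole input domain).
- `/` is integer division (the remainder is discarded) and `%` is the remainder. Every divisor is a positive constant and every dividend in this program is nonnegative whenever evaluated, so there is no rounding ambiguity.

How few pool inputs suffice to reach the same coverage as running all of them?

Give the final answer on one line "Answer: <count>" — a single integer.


run #1 (g=2, p=-3, v=0) runs B1->T, B5->F, B7->S, B6->F, B8->F, B9->F, B10->T, B11->T, B11->T, B11->F; records B1=T, B5=F, B6=F, B7=S, B8=F, B9=F, B10=T, B11=T, B11=F
run #2 (g=3, p=2, v=0) runs B1->T, B5->F, B7->E, B6->T, B8->F, B9->T, B10->T, B11->T, B11->T, B11->T, B11->F; records B1=T, B5=F, B6=T, B7=E, B8=F, B9=T, B10=T, B11=T, B11=F
run #3 (g=4, p=2, v=-2) runs B1->F, B2->T, B3->F, B5->F, B7->E, B6->T, B8->T, B9->T, B10->T, B11->T, B11->T, B11->T, B11->T, B11->F; records B1=F, B2=T, B3=F, B5=F, B6=T, B7=E, B8=T, B9=T, B10=T, B11=T, B11=F
run #4 (g=2, p=-1, v=-1) runs B1->T, B5->T, B8->F, B9->T, B10->T, B11->T, B11->T, B11->F; records B1=T, B5=T, B8=F, B9=T, B10=T, B11=T, B11=F
run #5 (g=4, p=0, v=0) runs B1->F, B2->T, B3->T, B5->F, B7->E, B6->T, B8->F, B9->T, B10->T, B11->T, B11->T, B11->T, B11->T, B11->F; records B1=F, B2=T, B3=T, B5=F, B6=T, B7=E, B8=F, B9=T, B10=T, B11=T, B11=F
run #6 (g=5, p=-3, v=0) runs B1->F, B2->F, B4->T, B5->F, B7->E, B6->T, B8->F, B9->F, B10->T, B11->F; records B1=F, B2=F, B4=T, B5=F, B6=T, B7=E, B8=F, B9=F, B10=T, B11=F
run #7 (g=5, p=2, v=-2) runs B1->F, B2->T, B3->F, B5->F, B7->E, B6->T, B8->T, B9->T, B10->T, B11->F; records B1=F, B2=T, B3=F, B5=F, B6=T, B7=E, B8=T, B9=T, B10=T, B11=F
run #8 (g=5, p=1, v=-1) runs B1->F, B2->T, B3->T, B5->T, B8->F, B9->T, B10->T, B11->F; records B1=F, B2=T, B3=T, B5=T, B8=F, B9=T, B10=T, B11=F
run #9 (g=4, p=2, v=0) runs B1->F, B2->T, B3->T, B5->F, B7->E, B6->T, B8->F, B9->T, B10->T, B11->T, B11->T, B11->T, B11->T, B11->F; records B1=F, B2=T, B3=T, B5=F, B6=T, B7=E, B8=F, B9=T, B10=T, B11=T, B11=F
union over all inputs: B1=T, B1=F, B2=T, B2=F, B3=T, B3=F, B4=T, B5=T, B5=F, B6=T, B6=F, B7=S, B7=E, B8=T, B8=F, B9=T, B9=F, B10=T, B11=T, B11=F (20 outcomes)
checked all size-1 subsets: none covers 20 outcomes (max 11/20)
checked all size-2 subsets: none covers 20 outcomes (max 16/20)
checked all size-3 subsets: none covers 20 outcomes (max 18/20)
inputs {1, 3, 6, 8} (size 4) cover everything; no size-4 subset with a lexicographically smaller index list covers all 20
Answer: 4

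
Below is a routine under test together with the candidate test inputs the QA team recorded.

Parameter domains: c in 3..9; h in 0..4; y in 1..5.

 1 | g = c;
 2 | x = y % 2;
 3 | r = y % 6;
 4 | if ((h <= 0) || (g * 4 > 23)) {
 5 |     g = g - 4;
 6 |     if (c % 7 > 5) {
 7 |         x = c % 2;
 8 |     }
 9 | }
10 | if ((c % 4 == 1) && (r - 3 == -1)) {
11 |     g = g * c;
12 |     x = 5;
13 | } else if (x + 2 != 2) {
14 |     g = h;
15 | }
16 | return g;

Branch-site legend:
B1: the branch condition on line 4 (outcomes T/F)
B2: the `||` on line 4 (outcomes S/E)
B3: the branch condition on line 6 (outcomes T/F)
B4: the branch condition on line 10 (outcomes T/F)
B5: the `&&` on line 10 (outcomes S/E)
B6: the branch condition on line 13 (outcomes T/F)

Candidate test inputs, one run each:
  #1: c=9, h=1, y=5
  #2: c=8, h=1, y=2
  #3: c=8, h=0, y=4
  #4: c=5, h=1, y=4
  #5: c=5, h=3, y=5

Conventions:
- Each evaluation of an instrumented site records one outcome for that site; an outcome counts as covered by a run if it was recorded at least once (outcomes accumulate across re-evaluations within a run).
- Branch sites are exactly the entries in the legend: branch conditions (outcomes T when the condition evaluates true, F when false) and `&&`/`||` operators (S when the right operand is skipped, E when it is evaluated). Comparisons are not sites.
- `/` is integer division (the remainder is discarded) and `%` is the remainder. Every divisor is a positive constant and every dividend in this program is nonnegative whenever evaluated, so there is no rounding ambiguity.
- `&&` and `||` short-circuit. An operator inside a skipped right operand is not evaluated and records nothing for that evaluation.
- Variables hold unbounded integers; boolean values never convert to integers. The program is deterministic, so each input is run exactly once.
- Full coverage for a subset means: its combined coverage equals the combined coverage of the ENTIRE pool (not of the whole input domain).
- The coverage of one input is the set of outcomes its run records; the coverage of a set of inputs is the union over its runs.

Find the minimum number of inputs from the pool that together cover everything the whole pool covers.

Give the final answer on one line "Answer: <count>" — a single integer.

#1 (c=9, h=1, y=5) -> B2->E, B1->T, B3->F, B5->E, B4->F, B6->T; covered: B1=T, B2=E, B3=F, B4=F, B5=E, B6=T
#2 (c=8, h=1, y=2) -> B2->E, B1->T, B3->F, B5->S, B4->F, B6->F; covered: B1=T, B2=E, B3=F, B4=F, B5=S, B6=F
#3 (c=8, h=0, y=4) -> B2->S, B1->T, B3->F, B5->S, B4->F, B6->F; covered: B1=T, B2=S, B3=F, B4=F, B5=S, B6=F
#4 (c=5, h=1, y=4) -> B2->E, B1->F, B5->E, B4->F, B6->F; covered: B1=F, B2=E, B4=F, B5=E, B6=F
#5 (c=5, h=3, y=5) -> B2->E, B1->F, B5->E, B4->F, B6->T; covered: B1=F, B2=E, B4=F, B5=E, B6=T
together the pool reaches 10 outcomes: B1=T, B1=F, B2=S, B2=E, B3=F, B4=F, B5=S, B5=E, B6=T, B6=F
checked all size-1 subsets: none covers 10 outcomes (max 6/10)
inputs {3, 5} (size 2) cover everything; no size-2 subset with a lexicographically smaller index list covers all 10

Answer: 2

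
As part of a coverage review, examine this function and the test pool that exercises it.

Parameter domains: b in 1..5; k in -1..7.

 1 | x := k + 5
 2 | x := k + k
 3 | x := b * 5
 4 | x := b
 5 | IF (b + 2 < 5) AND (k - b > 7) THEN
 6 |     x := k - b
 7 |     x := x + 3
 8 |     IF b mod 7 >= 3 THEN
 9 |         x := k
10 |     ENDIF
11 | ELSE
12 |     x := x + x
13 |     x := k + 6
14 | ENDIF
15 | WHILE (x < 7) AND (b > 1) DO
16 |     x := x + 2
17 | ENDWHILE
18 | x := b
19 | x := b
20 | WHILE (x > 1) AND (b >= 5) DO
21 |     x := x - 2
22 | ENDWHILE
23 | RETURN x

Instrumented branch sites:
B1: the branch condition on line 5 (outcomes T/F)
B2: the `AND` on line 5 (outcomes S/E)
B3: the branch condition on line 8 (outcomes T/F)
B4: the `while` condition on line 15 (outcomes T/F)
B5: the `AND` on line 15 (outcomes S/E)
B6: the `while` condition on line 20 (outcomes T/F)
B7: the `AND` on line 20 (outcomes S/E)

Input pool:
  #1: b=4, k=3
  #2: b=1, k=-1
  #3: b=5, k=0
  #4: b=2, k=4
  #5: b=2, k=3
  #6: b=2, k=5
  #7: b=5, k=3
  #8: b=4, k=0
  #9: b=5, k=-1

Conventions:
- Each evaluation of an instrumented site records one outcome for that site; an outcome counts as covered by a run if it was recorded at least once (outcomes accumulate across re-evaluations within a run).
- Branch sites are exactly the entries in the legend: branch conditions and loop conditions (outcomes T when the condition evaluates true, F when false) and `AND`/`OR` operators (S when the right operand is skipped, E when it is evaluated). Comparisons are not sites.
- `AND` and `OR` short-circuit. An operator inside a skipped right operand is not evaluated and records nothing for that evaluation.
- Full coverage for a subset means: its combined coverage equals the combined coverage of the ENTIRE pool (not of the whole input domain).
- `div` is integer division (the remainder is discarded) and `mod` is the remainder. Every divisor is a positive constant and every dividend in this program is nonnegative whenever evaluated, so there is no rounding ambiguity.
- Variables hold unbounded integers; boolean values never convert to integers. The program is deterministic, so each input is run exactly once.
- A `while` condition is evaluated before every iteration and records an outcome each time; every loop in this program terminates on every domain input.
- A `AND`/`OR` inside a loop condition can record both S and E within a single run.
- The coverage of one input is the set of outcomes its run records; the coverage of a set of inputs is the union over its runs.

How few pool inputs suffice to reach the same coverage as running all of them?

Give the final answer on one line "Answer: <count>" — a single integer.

input #1, b=4, k=3: events B2->S, B1->F, B5->S, B4->F, B7->E, B6->F; outcomes B1=F, B2=S, B4=F, B5=S, B6=F, B7=E
input #2, b=1, k=-1: events B2->E, B1->F, B5->E, B4->F, B7->S, B6->F; outcomes B1=F, B2=E, B4=F, B5=E, B6=F, B7=S
input #3, b=5, k=0: events B2->S, B1->F, B5->E, B4->T, B5->S, B4->F, B7->E, B6->T, B7->E, B6->T, B7->S, B6->F; outcomes B1=F, B2=S, B4=T, B4=F, B5=S, B5=E, B6=T, B6=F, B7=S, B7=E
input #4, b=2, k=4: events B2->E, B1->F, B5->S, B4->F, B7->E, B6->F; outcomes B1=F, B2=E, B4=F, B5=S, B6=F, B7=E
input #5, b=2, k=3: events B2->E, B1->F, B5->S, B4->F, B7->E, B6->F; outcomes B1=F, B2=E, B4=F, B5=S, B6=F, B7=E
input #6, b=2, k=5: events B2->E, B1->F, B5->S, B4->F, B7->E, B6->F; outcomes B1=F, B2=E, B4=F, B5=S, B6=F, B7=E
input #7, b=5, k=3: events B2->S, B1->F, B5->S, B4->F, B7->E, B6->T, B7->E, B6->T, B7->S, B6->F; outcomes B1=F, B2=S, B4=F, B5=S, B6=T, B6=F, B7=S, B7=E
input #8, b=4, k=0: events B2->S, B1->F, B5->E, B4->T, B5->S, B4->F, B7->E, B6->F; outcomes B1=F, B2=S, B4=T, B4=F, B5=S, B5=E, B6=F, B7=E
input #9, b=5, k=-1: events B2->S, B1->F, B5->E, B4->T, B5->S, B4->F, B7->E, B6->T, B7->E, B6->T, B7->S, B6->F; outcomes B1=F, B2=S, B4=T, B4=F, B5=S, B5=E, B6=T, B6=F, B7=S, B7=E
union over all inputs: B1=F, B2=S, B2=E, B4=T, B4=F, B5=S, B5=E, B6=T, B6=F, B7=S, B7=E (11 outcomes)
every size-1 subset falls short of the 11 outcomes (best: 10/11)
at size 2, {2, 3} reaches all 11 outcomes; every lexicographically earlier size-2 subset fails

Answer: 2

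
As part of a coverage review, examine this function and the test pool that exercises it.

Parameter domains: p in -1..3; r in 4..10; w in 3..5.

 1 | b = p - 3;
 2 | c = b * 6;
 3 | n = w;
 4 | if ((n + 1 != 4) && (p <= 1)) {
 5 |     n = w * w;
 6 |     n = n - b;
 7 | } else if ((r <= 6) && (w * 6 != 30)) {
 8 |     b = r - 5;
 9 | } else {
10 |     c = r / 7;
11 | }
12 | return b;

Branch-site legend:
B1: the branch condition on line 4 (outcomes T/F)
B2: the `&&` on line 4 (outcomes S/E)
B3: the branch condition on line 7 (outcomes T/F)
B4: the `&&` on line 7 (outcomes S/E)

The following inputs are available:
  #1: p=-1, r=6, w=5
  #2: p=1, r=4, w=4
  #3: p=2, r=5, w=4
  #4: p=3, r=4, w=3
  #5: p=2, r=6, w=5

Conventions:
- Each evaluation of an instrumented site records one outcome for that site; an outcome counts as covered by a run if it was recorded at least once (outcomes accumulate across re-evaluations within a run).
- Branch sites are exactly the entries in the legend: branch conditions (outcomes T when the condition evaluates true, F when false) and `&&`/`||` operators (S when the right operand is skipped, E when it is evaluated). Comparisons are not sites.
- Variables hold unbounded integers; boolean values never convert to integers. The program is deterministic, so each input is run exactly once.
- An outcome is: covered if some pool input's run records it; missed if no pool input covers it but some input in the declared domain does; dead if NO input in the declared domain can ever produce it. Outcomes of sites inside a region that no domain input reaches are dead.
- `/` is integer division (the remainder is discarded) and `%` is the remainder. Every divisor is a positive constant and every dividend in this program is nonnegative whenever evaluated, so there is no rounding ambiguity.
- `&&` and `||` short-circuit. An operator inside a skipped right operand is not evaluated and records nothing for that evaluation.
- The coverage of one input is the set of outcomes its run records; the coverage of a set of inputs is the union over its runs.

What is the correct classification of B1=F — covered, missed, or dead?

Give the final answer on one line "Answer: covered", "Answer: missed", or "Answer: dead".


B1=F is recorded by pool input(s) 3, 4, 5 -> covered
Answer: covered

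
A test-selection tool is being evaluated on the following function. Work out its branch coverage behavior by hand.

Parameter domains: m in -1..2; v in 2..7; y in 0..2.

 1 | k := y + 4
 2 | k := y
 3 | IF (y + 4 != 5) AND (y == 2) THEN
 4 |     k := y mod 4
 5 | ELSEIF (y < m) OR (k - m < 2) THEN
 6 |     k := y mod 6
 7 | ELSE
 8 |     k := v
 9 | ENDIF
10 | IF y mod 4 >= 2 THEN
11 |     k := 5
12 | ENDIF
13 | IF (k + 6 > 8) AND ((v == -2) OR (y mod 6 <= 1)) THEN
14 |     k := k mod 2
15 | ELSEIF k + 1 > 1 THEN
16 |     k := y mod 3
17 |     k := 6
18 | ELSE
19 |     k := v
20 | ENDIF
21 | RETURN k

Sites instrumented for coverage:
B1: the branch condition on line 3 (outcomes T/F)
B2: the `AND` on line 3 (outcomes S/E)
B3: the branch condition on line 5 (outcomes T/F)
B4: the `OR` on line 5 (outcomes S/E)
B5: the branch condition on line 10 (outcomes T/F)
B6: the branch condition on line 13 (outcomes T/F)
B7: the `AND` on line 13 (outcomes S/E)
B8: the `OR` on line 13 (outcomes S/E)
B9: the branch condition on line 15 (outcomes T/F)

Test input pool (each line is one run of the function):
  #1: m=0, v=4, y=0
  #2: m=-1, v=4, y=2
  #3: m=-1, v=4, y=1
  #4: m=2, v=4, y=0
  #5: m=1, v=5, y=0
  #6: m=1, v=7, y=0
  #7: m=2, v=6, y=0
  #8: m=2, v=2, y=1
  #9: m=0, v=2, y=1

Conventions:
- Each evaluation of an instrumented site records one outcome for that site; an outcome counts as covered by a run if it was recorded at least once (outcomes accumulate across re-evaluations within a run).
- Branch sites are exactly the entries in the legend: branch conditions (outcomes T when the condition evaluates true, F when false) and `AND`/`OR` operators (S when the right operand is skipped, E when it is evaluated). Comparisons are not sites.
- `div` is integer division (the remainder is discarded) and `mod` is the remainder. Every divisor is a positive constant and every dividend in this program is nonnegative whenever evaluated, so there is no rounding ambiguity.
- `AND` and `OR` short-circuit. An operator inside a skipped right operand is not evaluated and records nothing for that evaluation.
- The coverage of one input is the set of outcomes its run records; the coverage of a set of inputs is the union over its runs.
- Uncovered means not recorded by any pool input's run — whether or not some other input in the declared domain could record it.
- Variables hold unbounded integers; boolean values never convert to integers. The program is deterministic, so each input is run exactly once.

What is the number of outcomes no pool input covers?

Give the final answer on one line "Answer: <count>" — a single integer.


input #1, m=0, v=4, y=0: events B2->E, B1->F, B4->E, B3->T, B5->F, B7->S, B6->F, B9->F; outcomes B1=F, B2=E, B3=T, B4=E, B5=F, B6=F, B7=S, B9=F
input #2, m=-1, v=4, y=2: events B2->E, B1->T, B5->T, B7->E, B8->E, B6->F, B9->T; outcomes B1=T, B2=E, B5=T, B6=F, B7=E, B8=E, B9=T
input #3, m=-1, v=4, y=1: events B2->S, B1->F, B4->E, B3->F, B5->F, B7->E, B8->E, B6->T; outcomes B1=F, B2=S, B3=F, B4=E, B5=F, B6=T, B7=E, B8=E
input #4, m=2, v=4, y=0: events B2->E, B1->F, B4->S, B3->T, B5->F, B7->S, B6->F, B9->F; outcomes B1=F, B2=E, B3=T, B4=S, B5=F, B6=F, B7=S, B9=F
input #5, m=1, v=5, y=0: events B2->E, B1->F, B4->S, B3->T, B5->F, B7->S, B6->F, B9->F; outcomes B1=F, B2=E, B3=T, B4=S, B5=F, B6=F, B7=S, B9=F
input #6, m=1, v=7, y=0: events B2->E, B1->F, B4->S, B3->T, B5->F, B7->S, B6->F, B9->F; outcomes B1=F, B2=E, B3=T, B4=S, B5=F, B6=F, B7=S, B9=F
input #7, m=2, v=6, y=0: events B2->E, B1->F, B4->S, B3->T, B5->F, B7->S, B6->F, B9->F; outcomes B1=F, B2=E, B3=T, B4=S, B5=F, B6=F, B7=S, B9=F
input #8, m=2, v=2, y=1: events B2->S, B1->F, B4->S, B3->T, B5->F, B7->S, B6->F, B9->T; outcomes B1=F, B2=S, B3=T, B4=S, B5=F, B6=F, B7=S, B9=T
input #9, m=0, v=2, y=1: events B2->S, B1->F, B4->E, B3->T, B5->F, B7->S, B6->F, B9->T; outcomes B1=F, B2=S, B3=T, B4=E, B5=F, B6=F, B7=S, B9=T
union over the pool: B1=T, B1=F, B2=S, B2=E, B3=T, B3=F, B4=S, B4=E, B5=T, B5=F, B6=T, B6=F, B7=S, B7=E, B8=E, B9=T, B9=F
uncovered (1 of 18): B8=S
Answer: 1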